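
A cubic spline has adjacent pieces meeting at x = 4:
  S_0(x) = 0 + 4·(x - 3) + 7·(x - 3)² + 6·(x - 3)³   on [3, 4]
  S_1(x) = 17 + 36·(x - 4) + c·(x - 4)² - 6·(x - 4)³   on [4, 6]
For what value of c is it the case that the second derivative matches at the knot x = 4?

25

S_0''(x) = 14 + 36·(x - 3), so S_0''(4) = 50. On the right, S_1''(4) = 2c, so c = 25.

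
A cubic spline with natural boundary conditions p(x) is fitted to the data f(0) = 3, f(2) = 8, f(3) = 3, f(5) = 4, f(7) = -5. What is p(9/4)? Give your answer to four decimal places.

6.8906

With m_i denoting the second derivative at x_i, h_i = 2, 1, 2, 2, and Δ_i = (y_(i+1) − y_i)/h_i = 5/2, -5, 1/2, -9/2:
  2·m_0 + 6·m_1 + 1·m_2 = 6(Δ_1 - Δ_0) = -45
  1·m_1 + 6·m_2 + 2·m_3 = 6(Δ_2 - Δ_1) = 33
  2·m_2 + 8·m_3 + 2·m_4 = 6(Δ_3 - Δ_2) = -30
Natural end conditions: m_0 = m_4 = 0.
Solving the tridiagonal system: m_0 = 0, m_1 = -9, m_2 = 9, m_3 = -6, m_4 = 0.
On [2, 3], p(x) = 8 - 7/2·(x - 2) - 9/2·(x - 2)² + 3·(x - 2)³.
With (x - 2) = 1/4: p(9/4) = 441/64.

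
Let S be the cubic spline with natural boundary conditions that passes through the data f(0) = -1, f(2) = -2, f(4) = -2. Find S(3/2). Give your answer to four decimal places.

-1.8320

Write m_i for S''(x_i). With h_i = 2, 2 and divided differences Δ_i = -1/2, 0, the continuity of S' gives the tridiagonal system
  2·m_0 + 8·m_1 + 2·m_2 = 6(Δ_1 - Δ_0) = 3
Natural end conditions: m_0 = m_2 = 0.
Solving: m_0 = 0, m_1 = 3/8, m_2 = 0.
On [0, 2], S(x) = -1 - 5/8·x + 0·x² + 1/32·x³.
With x = 3/2: S(3/2) = -469/256.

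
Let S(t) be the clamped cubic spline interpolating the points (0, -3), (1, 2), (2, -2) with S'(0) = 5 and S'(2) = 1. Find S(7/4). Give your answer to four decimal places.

Let M_i = S''(x_i). Step sizes h_i = 1, 1; slopes of the chords Δ_i = (y_(i+1) - y_i)/h_i = 5, -4.
  1·M_0 + 4·M_1 + 1·M_2 = 6(Δ_1 - Δ_0) = -54
Clamped end conditions give two more equations: 2h_0·M_0 + h_0·M_1 = 6(Δ_0 - S'(0)) = 0 and h_1·M_1 + 2h_1·M_2 = 6(S'(2) - Δ_1) = 30.
Hence M_0 = 23/2, M_1 = -23, M_2 = 53/2.
On [1, 2], S(t) = 2 - 3/4·(t - 1) - 23/2·(t - 1)² + 33/4·(t - 1)³.
With (t - 1) = 3/4: S(7/4) = -397/256.

-1.5508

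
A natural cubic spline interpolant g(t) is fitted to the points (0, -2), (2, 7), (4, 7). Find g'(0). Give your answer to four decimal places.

With σ_i denoting the second derivative at x_i, h_i = 2, 2, and Δ_i = (y_(i+1) − y_i)/h_i = 9/2, 0:
  2·σ_0 + 8·σ_1 + 2·σ_2 = 6(Δ_1 - Δ_0) = -27
Natural end conditions: σ_0 = σ_2 = 0.
Solving: σ_0 = 0, σ_1 = -27/8, σ_2 = 0.
On [0, 2], g'(t) = b_0 + 2c_0·t + 3d_0·t² with b_0 = Δ_0 - h_0(2σ_0 + σ_1)/6 = 45/8, c_0 = σ_0/2 = 0, d_0 = (σ_1 - σ_0)/(6h_0) = -9/32. So g'(0) = 45/8.

5.6250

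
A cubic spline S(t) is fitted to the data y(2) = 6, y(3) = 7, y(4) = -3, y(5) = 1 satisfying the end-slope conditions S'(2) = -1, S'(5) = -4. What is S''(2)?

22

With M_i denoting the second derivative at x_i, h_i = 1, 1, 1, and Δ_i = (y_(i+1) − y_i)/h_i = 1, -10, 4:
  1·M_0 + 4·M_1 + 1·M_2 = 6(Δ_1 - Δ_0) = -66
  1·M_1 + 4·M_2 + 1·M_3 = 6(Δ_2 - Δ_1) = 84
Clamped end conditions give two more equations: 2h_0·M_0 + h_0·M_1 = 6(Δ_0 - S'(2)) = 12 and h_2·M_2 + 2h_2·M_3 = 6(S'(5) - Δ_2) = -48.
Hence M_0 = 22, M_1 = -32, M_2 = 40, M_3 = -44.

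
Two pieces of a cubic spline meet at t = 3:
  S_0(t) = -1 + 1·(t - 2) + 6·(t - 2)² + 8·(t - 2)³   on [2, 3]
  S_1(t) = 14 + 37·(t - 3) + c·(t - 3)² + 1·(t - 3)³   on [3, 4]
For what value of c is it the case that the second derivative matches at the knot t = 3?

S_0''(t) = 12 + 48·(t - 2), so S_0''(3) = 60. On the right, S_1''(3) = 2c, so c = 30.

30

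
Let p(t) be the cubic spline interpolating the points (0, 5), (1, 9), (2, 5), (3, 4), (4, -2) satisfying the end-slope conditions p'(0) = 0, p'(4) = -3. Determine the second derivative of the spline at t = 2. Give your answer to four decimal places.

Let M_i = p''(x_i). Step sizes h_i = 1, 1, 1, 1; slopes of the chords Δ_i = (y_(i+1) - y_i)/h_i = 4, -4, -1, -6.
  1·M_0 + 4·M_1 + 1·M_2 = 6(Δ_1 - Δ_0) = -48
  1·M_1 + 4·M_2 + 1·M_3 = 6(Δ_2 - Δ_1) = 18
  1·M_2 + 4·M_3 + 1·M_4 = 6(Δ_3 - Δ_2) = -30
Clamped end conditions give two more equations: 2h_0·M_0 + h_0·M_1 = 6(Δ_0 - p'(0)) = 24 and h_3·M_3 + 2h_3·M_4 = 6(p'(4) - Δ_3) = 18.
Forward elimination and back-substitution give M_0 = 45/2, M_1 = -21, M_2 = 27/2, M_3 = -15, M_4 = 33/2.

13.5000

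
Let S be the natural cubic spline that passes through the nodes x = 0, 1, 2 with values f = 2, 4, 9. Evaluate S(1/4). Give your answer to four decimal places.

Put M_i = S'' at the i-th knot. Here h = (1, 1) and Δ = (2, 5), so the interior equations h_(i-1)·M_(i-1) + 2(h_(i-1)+h_i)·M_i + h_i·M_(i+1) = 6(Δ_i − Δ_(i-1)) read
  1·M_0 + 4·M_1 + 1·M_2 = 6(Δ_1 - Δ_0) = 18
Natural end conditions: M_0 = M_2 = 0.
Forward elimination and back-substitution give M_0 = 0, M_1 = 9/2, M_2 = 0.
On [0, 1], S(x) = 2 + 5/4·x + 0·x² + 3/4·x³.
With x = 1/4: S(1/4) = 595/256.

2.3242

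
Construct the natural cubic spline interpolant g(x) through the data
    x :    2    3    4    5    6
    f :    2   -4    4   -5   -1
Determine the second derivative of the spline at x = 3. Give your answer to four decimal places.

31.1786

Let M_i = g''(x_i). Step sizes h_i = 1, 1, 1, 1; slopes of the chords Δ_i = (y_(i+1) - y_i)/h_i = -6, 8, -9, 4.
  1·M_0 + 4·M_1 + 1·M_2 = 6(Δ_1 - Δ_0) = 84
  1·M_1 + 4·M_2 + 1·M_3 = 6(Δ_2 - Δ_1) = -102
  1·M_2 + 4·M_3 + 1·M_4 = 6(Δ_3 - Δ_2) = 78
Natural end conditions: M_0 = M_4 = 0.
Solving the tridiagonal system: M_0 = 0, M_1 = 873/28, M_2 = -285/7, M_3 = 831/28, M_4 = 0.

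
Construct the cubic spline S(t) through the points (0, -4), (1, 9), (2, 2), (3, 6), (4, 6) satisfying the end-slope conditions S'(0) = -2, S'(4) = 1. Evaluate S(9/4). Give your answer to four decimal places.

1.7670

Let σ_i = S''(x_i). Step sizes h_i = 1, 1, 1, 1; slopes of the chords Δ_i = (y_(i+1) - y_i)/h_i = 13, -7, 4, 0.
  1·σ_0 + 4·σ_1 + 1·σ_2 = 6(Δ_1 - Δ_0) = -120
  1·σ_1 + 4·σ_2 + 1·σ_3 = 6(Δ_2 - Δ_1) = 66
  1·σ_2 + 4·σ_3 + 1·σ_4 = 6(Δ_3 - Δ_2) = -24
Clamped end conditions give two more equations: 2h_0·σ_0 + h_0·σ_1 = 6(Δ_0 - S'(0)) = 90 and h_3·σ_3 + 2h_3·σ_4 = 6(S'(4) - Δ_3) = 6.
Forward elimination and back-substitution give σ_0 = 2061/28, σ_1 = -801/14, σ_2 = 141/4, σ_3 = -249/14, σ_4 = 333/28.
On [2, 3], S(t) = 2 - 67/14·(t - 2) + 141/8·(t - 2)² - 495/56·(t - 2)³.
With (t - 2) = 1/4: S(9/4) = 6333/3584.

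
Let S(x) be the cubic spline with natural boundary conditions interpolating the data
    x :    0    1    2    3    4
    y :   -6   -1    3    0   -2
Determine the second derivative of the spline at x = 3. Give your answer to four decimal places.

4.5000

With σ_i denoting the second derivative at x_i, h_i = 1, 1, 1, 1, and Δ_i = (y_(i+1) − y_i)/h_i = 5, 4, -3, -2:
  1·σ_0 + 4·σ_1 + 1·σ_2 = 6(Δ_1 - Δ_0) = -6
  1·σ_1 + 4·σ_2 + 1·σ_3 = 6(Δ_2 - Δ_1) = -42
  1·σ_2 + 4·σ_3 + 1·σ_4 = 6(Δ_3 - Δ_2) = 6
Natural end conditions: σ_0 = σ_4 = 0.
Forward elimination and back-substitution give σ_0 = 0, σ_1 = 3/2, σ_2 = -12, σ_3 = 9/2, σ_4 = 0.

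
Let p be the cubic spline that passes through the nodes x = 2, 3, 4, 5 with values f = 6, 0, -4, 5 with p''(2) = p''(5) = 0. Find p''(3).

-2

Write σ_i for p''(x_i). With h_i = 1, 1, 1 and divided differences Δ_i = -6, -4, 9, the continuity of p' gives the tridiagonal system
  1·σ_0 + 4·σ_1 + 1·σ_2 = 6(Δ_1 - Δ_0) = 12
  1·σ_1 + 4·σ_2 + 1·σ_3 = 6(Δ_2 - Δ_1) = 78
Natural end conditions: σ_0 = σ_3 = 0.
Solving: σ_0 = 0, σ_1 = -2, σ_2 = 20, σ_3 = 0.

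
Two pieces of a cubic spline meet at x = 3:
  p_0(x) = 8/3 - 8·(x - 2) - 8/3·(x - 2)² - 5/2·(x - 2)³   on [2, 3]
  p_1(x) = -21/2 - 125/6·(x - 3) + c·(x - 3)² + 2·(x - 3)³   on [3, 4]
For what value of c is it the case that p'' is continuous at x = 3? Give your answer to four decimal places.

p_0''(x) = -16/3 - 15·(x - 2), so p_0''(3) = -61/3. On the right, p_1''(3) = 2c, so c = -61/6.

-10.1667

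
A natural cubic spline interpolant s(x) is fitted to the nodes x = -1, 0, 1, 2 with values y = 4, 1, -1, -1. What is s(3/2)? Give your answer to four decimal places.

With m_i denoting the second derivative at x_i, h_i = 1, 1, 1, and Δ_i = (y_(i+1) − y_i)/h_i = -3, -2, 0:
  1·m_0 + 4·m_1 + 1·m_2 = 6(Δ_1 - Δ_0) = 6
  1·m_1 + 4·m_2 + 1·m_3 = 6(Δ_2 - Δ_1) = 12
Natural end conditions: m_0 = m_3 = 0.
Forward elimination and back-substitution give m_0 = 0, m_1 = 4/5, m_2 = 14/5, m_3 = 0.
On [1, 2], s(x) = -1 - 14/15·(x - 1) + 7/5·(x - 1)² - 7/15·(x - 1)³.
With (x - 1) = 1/2: s(3/2) = -47/40.

-1.1750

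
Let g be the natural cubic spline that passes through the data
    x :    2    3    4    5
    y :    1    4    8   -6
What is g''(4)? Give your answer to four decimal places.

Write m_i for g''(x_i). With h_i = 1, 1, 1 and divided differences Δ_i = 3, 4, -14, the continuity of g' gives the tridiagonal system
  1·m_0 + 4·m_1 + 1·m_2 = 6(Δ_1 - Δ_0) = 6
  1·m_1 + 4·m_2 + 1·m_3 = 6(Δ_2 - Δ_1) = -108
Natural end conditions: m_0 = m_3 = 0.
Hence m_0 = 0, m_1 = 44/5, m_2 = -146/5, m_3 = 0.

-29.2000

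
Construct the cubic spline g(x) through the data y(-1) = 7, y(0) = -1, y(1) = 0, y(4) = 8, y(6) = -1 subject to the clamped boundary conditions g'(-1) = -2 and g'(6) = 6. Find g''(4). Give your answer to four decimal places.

Write σ_i for g''(x_i). With h_i = 1, 1, 3, 2 and divided differences Δ_i = -8, 1, 8/3, -9/2, the continuity of g' gives the tridiagonal system
  1·σ_0 + 4·σ_1 + 1·σ_2 = 6(Δ_1 - Δ_0) = 54
  1·σ_1 + 8·σ_2 + 3·σ_3 = 6(Δ_2 - Δ_1) = 10
  3·σ_2 + 10·σ_3 + 2·σ_4 = 6(Δ_3 - Δ_2) = -43
Clamped end conditions give two more equations: 2h_0·σ_0 + h_0·σ_1 = 6(Δ_0 - g'(-1)) = -36 and h_3·σ_3 + 2h_3·σ_4 = 6(g'(6) - Δ_3) = 63.
Forward elimination and back-substitution give σ_0 = -7891/282, σ_1 = 2815/141, σ_2 = 599/282, σ_3 = -1267/141, σ_4 = 11417/564.

-8.9858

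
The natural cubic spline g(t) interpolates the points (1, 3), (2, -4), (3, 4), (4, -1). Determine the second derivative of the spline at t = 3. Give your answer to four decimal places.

With M_i denoting the second derivative at x_i, h_i = 1, 1, 1, and Δ_i = (y_(i+1) − y_i)/h_i = -7, 8, -5:
  1·M_0 + 4·M_1 + 1·M_2 = 6(Δ_1 - Δ_0) = 90
  1·M_1 + 4·M_2 + 1·M_3 = 6(Δ_2 - Δ_1) = -78
Natural end conditions: M_0 = M_3 = 0.
Hence M_0 = 0, M_1 = 146/5, M_2 = -134/5, M_3 = 0.

-26.8000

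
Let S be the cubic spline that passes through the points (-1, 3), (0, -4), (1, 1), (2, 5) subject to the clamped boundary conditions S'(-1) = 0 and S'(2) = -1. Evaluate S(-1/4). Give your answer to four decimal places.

-2.4188

Let M_i = S''(x_i). Step sizes h_i = 1, 1, 1; slopes of the chords Δ_i = (y_(i+1) - y_i)/h_i = -7, 5, 4.
  1·M_0 + 4·M_1 + 1·M_2 = 6(Δ_1 - Δ_0) = 72
  1·M_1 + 4·M_2 + 1·M_3 = 6(Δ_2 - Δ_1) = -6
Clamped end conditions give two more equations: 2h_0·M_0 + h_0·M_1 = 6(Δ_0 - S'(-1)) = -42 and h_2·M_2 + 2h_2·M_3 = 6(S'(2) - Δ_2) = -30.
Hence M_0 = -526/15, M_1 = 422/15, M_2 = -82/15, M_3 = -184/15.
On [-1, 0], S(t) = 3 + 0·(t + 1) - 263/15·(t + 1)² + 158/15·(t + 1)³.
With (t + 1) = 3/4: S(-1/4) = -387/160.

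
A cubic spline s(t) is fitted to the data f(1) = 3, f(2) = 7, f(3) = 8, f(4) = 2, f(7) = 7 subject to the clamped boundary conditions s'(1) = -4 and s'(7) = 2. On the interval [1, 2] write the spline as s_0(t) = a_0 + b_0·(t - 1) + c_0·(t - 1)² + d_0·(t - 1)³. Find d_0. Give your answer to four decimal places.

With M_i denoting the second derivative at x_i, h_i = 1, 1, 1, 3, and Δ_i = (y_(i+1) − y_i)/h_i = 4, 1, -6, 5/3:
  1·M_0 + 4·M_1 + 1·M_2 = 6(Δ_1 - Δ_0) = -18
  1·M_1 + 4·M_2 + 1·M_3 = 6(Δ_2 - Δ_1) = -42
  1·M_2 + 8·M_3 + 3·M_4 = 6(Δ_3 - Δ_2) = 46
Clamped end conditions give two more equations: 2h_0·M_0 + h_0·M_1 = 6(Δ_0 - s'(1)) = 48 and h_3·M_3 + 2h_3·M_4 = 6(s'(7) - Δ_3) = 2.
Solving: M_0 = 770/27, M_1 = -244/27, M_2 = -280/27, M_3 = 230/27, M_4 = -106/27.
On [1, 2], with s_0(t) = a_0 + b_0·(t - 1) + c_0·(t - 1)² + d_0·(t - 1)³: c_0 = M_0/2 = 385/27, d_0 = (M_1 - M_0)/(6h_0) = -169/27, b_0 = Δ_0 - h_0(2M_0 + M_1)/6 = -4.

-6.2593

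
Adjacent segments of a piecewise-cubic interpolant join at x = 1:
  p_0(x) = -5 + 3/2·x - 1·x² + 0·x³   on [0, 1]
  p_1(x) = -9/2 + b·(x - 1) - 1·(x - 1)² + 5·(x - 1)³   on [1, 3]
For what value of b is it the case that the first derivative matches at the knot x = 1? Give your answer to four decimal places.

p_0'(x) = 3/2 - 2·x + 0·x², so p_0'(1) = -1/2. On the right, p_1'(1) = b, so b = -1/2.

-0.5000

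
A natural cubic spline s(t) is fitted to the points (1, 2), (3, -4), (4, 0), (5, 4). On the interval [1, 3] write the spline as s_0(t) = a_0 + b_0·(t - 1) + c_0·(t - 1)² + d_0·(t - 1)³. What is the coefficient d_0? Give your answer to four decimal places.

0.6087

Write M_i for s''(x_i). With h_i = 2, 1, 1 and divided differences Δ_i = -3, 4, 4, the continuity of s' gives the tridiagonal system
  2·M_0 + 6·M_1 + 1·M_2 = 6(Δ_1 - Δ_0) = 42
  1·M_1 + 4·M_2 + 1·M_3 = 6(Δ_2 - Δ_1) = 0
Natural end conditions: M_0 = M_3 = 0.
Solving the tridiagonal system: M_0 = 0, M_1 = 168/23, M_2 = -42/23, M_3 = 0.
On [1, 3], with s_0(t) = a_0 + b_0·(t - 1) + c_0·(t - 1)² + d_0·(t - 1)³: c_0 = M_0/2 = 0, d_0 = (M_1 - M_0)/(6h_0) = 14/23, b_0 = Δ_0 - h_0(2M_0 + M_1)/6 = -125/23.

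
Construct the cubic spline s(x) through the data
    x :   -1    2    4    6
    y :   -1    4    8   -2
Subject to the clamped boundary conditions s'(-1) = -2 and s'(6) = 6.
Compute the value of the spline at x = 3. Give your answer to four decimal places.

8.3986

With m_i denoting the second derivative at x_i, h_i = 3, 2, 2, and Δ_i = (y_(i+1) − y_i)/h_i = 5/3, 2, -5:
  3·m_0 + 10·m_1 + 2·m_2 = 6(Δ_1 - Δ_0) = 2
  2·m_1 + 8·m_2 + 2·m_3 = 6(Δ_2 - Δ_1) = -42
Clamped end conditions give two more equations: 2h_0·m_0 + h_0·m_1 = 6(Δ_0 - s'(-1)) = 22 and h_2·m_2 + 2h_2·m_3 = 6(s'(6) - Δ_2) = 66.
Solving: m_0 = 320/111, m_1 = 58/37, m_2 = -413/37, m_3 = 817/37.
On [2, 4], s(x) = 4 + 173/37·(x - 2) + 29/37·(x - 2)² - 157/148·(x - 2)³.
With (x - 2) = 1: s(3) = 1243/148.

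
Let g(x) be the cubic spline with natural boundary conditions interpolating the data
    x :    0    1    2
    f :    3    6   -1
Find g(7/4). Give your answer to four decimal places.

Put M_i = g'' at the i-th knot. Here h = (1, 1) and Δ = (3, -7), so the interior equations h_(i-1)·M_(i-1) + 2(h_(i-1)+h_i)·M_i + h_i·M_(i+1) = 6(Δ_i − Δ_(i-1)) read
  1·M_0 + 4·M_1 + 1·M_2 = 6(Δ_1 - Δ_0) = -60
Natural end conditions: M_0 = M_2 = 0.
Forward elimination and back-substitution give M_0 = 0, M_1 = -15, M_2 = 0.
On [1, 2], g(x) = 6 - 2·(x - 1) - 15/2·(x - 1)² + 5/2·(x - 1)³.
With (x - 1) = 3/4: g(7/4) = 171/128.

1.3359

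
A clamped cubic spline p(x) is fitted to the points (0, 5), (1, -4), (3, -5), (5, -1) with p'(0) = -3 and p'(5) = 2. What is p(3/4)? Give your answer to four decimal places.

-1.5085

Put σ_i = p'' at the i-th knot. Here h = (1, 2, 2) and Δ = (-9, -1/2, 2), so the interior equations h_(i-1)·σ_(i-1) + 2(h_(i-1)+h_i)·σ_i + h_i·σ_(i+1) = 6(Δ_i − Δ_(i-1)) read
  1·σ_0 + 6·σ_1 + 2·σ_2 = 6(Δ_1 - Δ_0) = 51
  2·σ_1 + 8·σ_2 + 2·σ_3 = 6(Δ_2 - Δ_1) = 15
Clamped end conditions give two more equations: 2h_0·σ_0 + h_0·σ_1 = 6(Δ_0 - p'(0)) = -36 and h_2·σ_2 + 2h_2·σ_3 = 6(p'(5) - Δ_2) = 0.
Hence σ_0 = -565/23, σ_1 = 302/23, σ_2 = -37/23, σ_3 = 37/46.
On [0, 1], p(x) = 5 - 3·x - 565/46·x² + 289/46·x³.
With x = 3/4: p(3/4) = -4441/2944.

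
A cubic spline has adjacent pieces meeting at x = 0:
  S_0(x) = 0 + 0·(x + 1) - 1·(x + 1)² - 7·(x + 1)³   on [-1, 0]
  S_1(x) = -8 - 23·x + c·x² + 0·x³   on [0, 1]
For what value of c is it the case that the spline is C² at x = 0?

-22

S_0''(x) = -2 - 42·(x + 1), so S_0''(0) = -44. On the right, S_1''(0) = 2c, so c = -22.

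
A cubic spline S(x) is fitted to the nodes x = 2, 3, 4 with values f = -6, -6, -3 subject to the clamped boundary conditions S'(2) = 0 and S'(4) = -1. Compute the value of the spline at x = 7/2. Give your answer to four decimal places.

-4.0625

Write M_i for S''(x_i). With h_i = 1, 1 and divided differences Δ_i = 0, 3, the continuity of S' gives the tridiagonal system
  1·M_0 + 4·M_1 + 1·M_2 = 6(Δ_1 - Δ_0) = 18
Clamped end conditions give two more equations: 2h_0·M_0 + h_0·M_1 = 6(Δ_0 - S'(2)) = 0 and h_1·M_1 + 2h_1·M_2 = 6(S'(4) - Δ_1) = -24.
Solving: M_0 = -5, M_1 = 10, M_2 = -17.
On [3, 4], S(x) = -6 + 5/2·(x - 3) + 5·(x - 3)² - 9/2·(x - 3)³.
With (x - 3) = 1/2: S(7/2) = -65/16.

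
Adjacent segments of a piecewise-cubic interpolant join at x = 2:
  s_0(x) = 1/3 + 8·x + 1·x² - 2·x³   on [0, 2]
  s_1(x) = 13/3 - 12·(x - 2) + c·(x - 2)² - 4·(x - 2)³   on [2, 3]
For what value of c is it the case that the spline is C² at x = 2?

s_0''(x) = 2 - 12·x, so s_0''(2) = -22. On the right, s_1''(2) = 2c, so c = -11.

-11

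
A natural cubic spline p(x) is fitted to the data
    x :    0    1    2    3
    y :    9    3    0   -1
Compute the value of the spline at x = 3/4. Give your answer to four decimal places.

4.2813

With σ_i denoting the second derivative at x_i, h_i = 1, 1, 1, and Δ_i = (y_(i+1) − y_i)/h_i = -6, -3, -1:
  1·σ_0 + 4·σ_1 + 1·σ_2 = 6(Δ_1 - Δ_0) = 18
  1·σ_1 + 4·σ_2 + 1·σ_3 = 6(Δ_2 - Δ_1) = 12
Natural end conditions: σ_0 = σ_3 = 0.
Solving: σ_0 = 0, σ_1 = 4, σ_2 = 2, σ_3 = 0.
On [0, 1], p(x) = 9 - 20/3·x + 0·x² + 2/3·x³.
With x = 3/4: p(3/4) = 137/32.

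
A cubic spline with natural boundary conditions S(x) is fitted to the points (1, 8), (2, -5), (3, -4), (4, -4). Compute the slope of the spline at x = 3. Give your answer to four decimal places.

With M_i denoting the second derivative at x_i, h_i = 1, 1, 1, and Δ_i = (y_(i+1) − y_i)/h_i = -13, 1, 0:
  1·M_0 + 4·M_1 + 1·M_2 = 6(Δ_1 - Δ_0) = 84
  1·M_1 + 4·M_2 + 1·M_3 = 6(Δ_2 - Δ_1) = -6
Natural end conditions: M_0 = M_3 = 0.
Forward elimination and back-substitution give M_0 = 0, M_1 = 114/5, M_2 = -36/5, M_3 = 0.
On [3, 4], S'(x) = b_2 + 2c_2·(x - 3) + 3d_2·(x - 3)² with b_2 = Δ_2 - h_2(2M_2 + M_3)/6 = 12/5, c_2 = M_2/2 = -18/5, d_2 = (M_3 - M_2)/(6h_2) = 6/5. So S'(3) = 12/5.

2.4000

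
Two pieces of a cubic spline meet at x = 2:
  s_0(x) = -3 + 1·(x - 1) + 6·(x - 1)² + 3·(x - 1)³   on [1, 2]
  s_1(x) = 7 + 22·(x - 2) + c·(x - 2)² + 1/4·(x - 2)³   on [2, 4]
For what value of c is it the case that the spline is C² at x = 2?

s_0''(x) = 12 + 18·(x - 1), so s_0''(2) = 30. On the right, s_1''(2) = 2c, so c = 15.

15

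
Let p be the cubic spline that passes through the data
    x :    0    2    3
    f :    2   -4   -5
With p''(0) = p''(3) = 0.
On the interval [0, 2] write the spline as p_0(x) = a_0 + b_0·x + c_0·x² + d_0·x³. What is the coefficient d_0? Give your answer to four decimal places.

0.1667

Let M_i = p''(x_i). Step sizes h_i = 2, 1; slopes of the chords Δ_i = (y_(i+1) - y_i)/h_i = -3, -1.
  2·M_0 + 6·M_1 + 1·M_2 = 6(Δ_1 - Δ_0) = 12
Natural end conditions: M_0 = M_2 = 0.
Solving the tridiagonal system: M_0 = 0, M_1 = 2, M_2 = 0.
On [0, 2], with p_0(x) = a_0 + b_0·x + c_0·x² + d_0·x³: c_0 = M_0/2 = 0, d_0 = (M_1 - M_0)/(6h_0) = 1/6, b_0 = Δ_0 - h_0(2M_0 + M_1)/6 = -11/3.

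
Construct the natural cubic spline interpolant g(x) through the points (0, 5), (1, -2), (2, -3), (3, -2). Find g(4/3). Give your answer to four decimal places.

Write M_i for g''(x_i). With h_i = 1, 1, 1 and divided differences Δ_i = -7, -1, 1, the continuity of g' gives the tridiagonal system
  1·M_0 + 4·M_1 + 1·M_2 = 6(Δ_1 - Δ_0) = 36
  1·M_1 + 4·M_2 + 1·M_3 = 6(Δ_2 - Δ_1) = 12
Natural end conditions: M_0 = M_3 = 0.
Solving: M_0 = 0, M_1 = 44/5, M_2 = 4/5, M_3 = 0.
On [1, 2], g(x) = -2 - 61/15·(x - 1) + 22/5·(x - 1)² - 4/3·(x - 1)³.
With (x - 1) = 1/3: g(4/3) = -1181/405.

-2.9160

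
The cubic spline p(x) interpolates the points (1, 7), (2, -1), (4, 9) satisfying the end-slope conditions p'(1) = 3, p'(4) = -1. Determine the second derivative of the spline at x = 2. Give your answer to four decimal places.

28.6667

Write σ_i for p''(x_i). With h_i = 1, 2 and divided differences Δ_i = -8, 5, the continuity of p' gives the tridiagonal system
  1·σ_0 + 6·σ_1 + 2·σ_2 = 6(Δ_1 - Δ_0) = 78
Clamped end conditions give two more equations: 2h_0·σ_0 + h_0·σ_1 = 6(Δ_0 - p'(1)) = -66 and h_1·σ_1 + 2h_1·σ_2 = 6(p'(4) - Δ_1) = -36.
Solving: σ_0 = -142/3, σ_1 = 86/3, σ_2 = -70/3.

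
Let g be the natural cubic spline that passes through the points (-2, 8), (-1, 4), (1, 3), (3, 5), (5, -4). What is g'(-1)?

-3

Let m_i = g''(x_i). Step sizes h_i = 1, 2, 2, 2; slopes of the chords Δ_i = (y_(i+1) - y_i)/h_i = -4, -1/2, 1, -9/2.
  1·m_0 + 6·m_1 + 2·m_2 = 6(Δ_1 - Δ_0) = 21
  2·m_1 + 8·m_2 + 2·m_3 = 6(Δ_2 - Δ_1) = 9
  2·m_2 + 8·m_3 + 2·m_4 = 6(Δ_3 - Δ_2) = -33
Natural end conditions: m_0 = m_4 = 0.
Forward elimination and back-substitution give m_0 = 0, m_1 = 3, m_2 = 3/2, m_3 = -9/2, m_4 = 0.
On [-1, 1], g'(x) = b_1 + 2c_1·(x + 1) + 3d_1·(x + 1)² with b_1 = Δ_1 - h_1(2m_1 + m_2)/6 = -3, c_1 = m_1/2 = 3/2, d_1 = (m_2 - m_1)/(6h_1) = -1/8. So g'(-1) = -3.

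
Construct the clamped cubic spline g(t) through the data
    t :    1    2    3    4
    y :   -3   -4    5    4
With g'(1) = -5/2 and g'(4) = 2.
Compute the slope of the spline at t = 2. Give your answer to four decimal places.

5.6000

Write M_i for g''(x_i). With h_i = 1, 1, 1 and divided differences Δ_i = -1, 9, -1, the continuity of g' gives the tridiagonal system
  1·M_0 + 4·M_1 + 1·M_2 = 6(Δ_1 - Δ_0) = 60
  1·M_1 + 4·M_2 + 1·M_3 = 6(Δ_2 - Δ_1) = -60
Clamped end conditions give two more equations: 2h_0·M_0 + h_0·M_1 = 6(Δ_0 - g'(1)) = 9 and h_2·M_2 + 2h_2·M_3 = 6(g'(4) - Δ_2) = 18.
Hence M_0 = -36/5, M_1 = 117/5, M_2 = -132/5, M_3 = 111/5.
On [2, 3], g'(t) = b_1 + 2c_1·(t - 2) + 3d_1·(t - 2)² with b_1 = Δ_1 - h_1(2M_1 + M_2)/6 = 28/5, c_1 = M_1/2 = 117/10, d_1 = (M_2 - M_1)/(6h_1) = -83/10. So g'(2) = 28/5.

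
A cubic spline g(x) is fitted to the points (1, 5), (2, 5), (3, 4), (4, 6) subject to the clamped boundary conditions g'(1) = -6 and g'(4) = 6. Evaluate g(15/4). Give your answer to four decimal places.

Let m_i = g''(x_i). Step sizes h_i = 1, 1, 1; slopes of the chords Δ_i = (y_(i+1) - y_i)/h_i = 0, -1, 2.
  1·m_0 + 4·m_1 + 1·m_2 = 6(Δ_1 - Δ_0) = -6
  1·m_1 + 4·m_2 + 1·m_3 = 6(Δ_2 - Δ_1) = 18
Clamped end conditions give two more equations: 2h_0·m_0 + h_0·m_1 = 6(Δ_0 - g'(1)) = 36 and h_2·m_2 + 2h_2·m_3 = 6(g'(4) - Δ_2) = 24.
Hence m_0 = 22, m_1 = -8, m_2 = 4, m_3 = 10.
On [3, 4], g(x) = 4 - 1·(x - 3) + 2·(x - 3)² + 1·(x - 3)³.
With (x - 3) = 3/4: g(15/4) = 307/64.

4.7969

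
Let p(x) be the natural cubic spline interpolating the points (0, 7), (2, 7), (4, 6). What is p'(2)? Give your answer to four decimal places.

Write M_i for p''(x_i). With h_i = 2, 2 and divided differences Δ_i = 0, -1/2, the continuity of p' gives the tridiagonal system
  2·M_0 + 8·M_1 + 2·M_2 = 6(Δ_1 - Δ_0) = -3
Natural end conditions: M_0 = M_2 = 0.
Hence M_0 = 0, M_1 = -3/8, M_2 = 0.
On [2, 4], p'(x) = b_1 + 2c_1·(x - 2) + 3d_1·(x - 2)² with b_1 = Δ_1 - h_1(2M_1 + M_2)/6 = -1/4, c_1 = M_1/2 = -3/16, d_1 = (M_2 - M_1)/(6h_1) = 1/32. So p'(2) = -1/4.

-0.2500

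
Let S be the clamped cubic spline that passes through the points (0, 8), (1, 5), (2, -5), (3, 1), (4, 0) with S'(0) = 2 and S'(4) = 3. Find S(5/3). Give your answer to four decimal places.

-2.9405

With m_i denoting the second derivative at x_i, h_i = 1, 1, 1, 1, and Δ_i = (y_(i+1) − y_i)/h_i = -3, -10, 6, -1:
  1·m_0 + 4·m_1 + 1·m_2 = 6(Δ_1 - Δ_0) = -42
  1·m_1 + 4·m_2 + 1·m_3 = 6(Δ_2 - Δ_1) = 96
  1·m_2 + 4·m_3 + 1·m_4 = 6(Δ_3 - Δ_2) = -42
Clamped end conditions give two more equations: 2h_0·m_0 + h_0·m_1 = 6(Δ_0 - S'(0)) = -30 and h_3·m_3 + 2h_3·m_4 = 6(S'(4) - Δ_3) = 24.
Forward elimination and back-substitution give m_0 = -173/28, m_1 = -247/14, m_2 = 139/4, m_3 = -355/14, m_4 = 691/28.
On [1, 2], S(t) = 5 - 555/56·(t - 1) - 247/28·(t - 1)² + 489/56·(t - 1)³.
With (t - 1) = 2/3: S(5/3) = -247/84.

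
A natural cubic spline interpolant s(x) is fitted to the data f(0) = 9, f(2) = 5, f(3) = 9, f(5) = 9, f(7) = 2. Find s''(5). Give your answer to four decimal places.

Write M_i for s''(x_i). With h_i = 2, 1, 2, 2 and divided differences Δ_i = -2, 4, 0, -7/2, the continuity of s' gives the tridiagonal system
  2·M_0 + 6·M_1 + 1·M_2 = 6(Δ_1 - Δ_0) = 36
  1·M_1 + 6·M_2 + 2·M_3 = 6(Δ_2 - Δ_1) = -24
  2·M_2 + 8·M_3 + 2·M_4 = 6(Δ_3 - Δ_2) = -21
Natural end conditions: M_0 = M_4 = 0.
Solving: M_0 = 0, M_1 = 867/128, M_2 = -297/64, M_3 = -375/256, M_4 = 0.

-1.4648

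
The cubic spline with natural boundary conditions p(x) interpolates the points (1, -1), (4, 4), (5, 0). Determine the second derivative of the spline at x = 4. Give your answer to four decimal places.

Put σ_i = p'' at the i-th knot. Here h = (3, 1) and Δ = (5/3, -4), so the interior equations h_(i-1)·σ_(i-1) + 2(h_(i-1)+h_i)·σ_i + h_i·σ_(i+1) = 6(Δ_i − Δ_(i-1)) read
  3·σ_0 + 8·σ_1 + 1·σ_2 = 6(Δ_1 - Δ_0) = -34
Natural end conditions: σ_0 = σ_2 = 0.
Forward elimination and back-substitution give σ_0 = 0, σ_1 = -17/4, σ_2 = 0.

-4.2500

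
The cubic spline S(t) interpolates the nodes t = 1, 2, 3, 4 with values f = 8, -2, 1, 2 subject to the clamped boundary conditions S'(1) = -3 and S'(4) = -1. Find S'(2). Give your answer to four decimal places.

Put σ_i = S'' at the i-th knot. Here h = (1, 1, 1) and Δ = (-10, 3, 1), so the interior equations h_(i-1)·σ_(i-1) + 2(h_(i-1)+h_i)·σ_i + h_i·σ_(i+1) = 6(Δ_i − Δ_(i-1)) read
  1·σ_0 + 4·σ_1 + 1·σ_2 = 6(Δ_1 - Δ_0) = 78
  1·σ_1 + 4·σ_2 + 1·σ_3 = 6(Δ_2 - Δ_1) = -12
Clamped end conditions give two more equations: 2h_0·σ_0 + h_0·σ_1 = 6(Δ_0 - S'(1)) = -42 and h_2·σ_2 + 2h_2·σ_3 = 6(S'(4) - Δ_2) = -12.
Hence σ_0 = -110/3, σ_1 = 94/3, σ_2 = -32/3, σ_3 = -2/3.
On [2, 3], S'(t) = b_1 + 2c_1·(t - 2) + 3d_1·(t - 2)² with b_1 = Δ_1 - h_1(2σ_1 + σ_2)/6 = -17/3, c_1 = σ_1/2 = 47/3, d_1 = (σ_2 - σ_1)/(6h_1) = -7. So S'(2) = -17/3.

-5.6667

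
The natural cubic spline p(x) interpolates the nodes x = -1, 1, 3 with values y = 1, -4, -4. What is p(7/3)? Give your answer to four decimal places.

-4.3704

With σ_i denoting the second derivative at x_i, h_i = 2, 2, and Δ_i = (y_(i+1) − y_i)/h_i = -5/2, 0:
  2·σ_0 + 8·σ_1 + 2·σ_2 = 6(Δ_1 - Δ_0) = 15
Natural end conditions: σ_0 = σ_2 = 0.
Solving: σ_0 = 0, σ_1 = 15/8, σ_2 = 0.
On [1, 3], p(x) = -4 - 5/4·(x - 1) + 15/16·(x - 1)² - 5/32·(x - 1)³.
With (x - 1) = 4/3: p(7/3) = -118/27.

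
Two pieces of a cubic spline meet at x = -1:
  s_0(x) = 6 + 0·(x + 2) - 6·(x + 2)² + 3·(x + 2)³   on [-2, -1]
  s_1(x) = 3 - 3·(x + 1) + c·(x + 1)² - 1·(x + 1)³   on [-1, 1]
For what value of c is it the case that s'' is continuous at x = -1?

3

s_0''(x) = -12 + 18·(x + 2), so s_0''(-1) = 6. On the right, s_1''(-1) = 2c, so c = 3.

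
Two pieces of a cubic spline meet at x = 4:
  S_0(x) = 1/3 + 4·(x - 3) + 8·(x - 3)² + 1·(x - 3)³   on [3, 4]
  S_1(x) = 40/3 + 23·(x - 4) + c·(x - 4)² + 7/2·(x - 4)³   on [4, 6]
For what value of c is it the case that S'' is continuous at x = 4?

S_0''(x) = 16 + 6·(x - 3), so S_0''(4) = 22. On the right, S_1''(4) = 2c, so c = 11.

11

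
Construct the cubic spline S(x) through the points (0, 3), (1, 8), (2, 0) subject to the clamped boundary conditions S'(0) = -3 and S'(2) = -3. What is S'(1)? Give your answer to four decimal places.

-0.7500

Put M_i = S'' at the i-th knot. Here h = (1, 1) and Δ = (5, -8), so the interior equations h_(i-1)·M_(i-1) + 2(h_(i-1)+h_i)·M_i + h_i·M_(i+1) = 6(Δ_i − Δ_(i-1)) read
  1·M_0 + 4·M_1 + 1·M_2 = 6(Δ_1 - Δ_0) = -78
Clamped end conditions give two more equations: 2h_0·M_0 + h_0·M_1 = 6(Δ_0 - S'(0)) = 48 and h_1·M_1 + 2h_1·M_2 = 6(S'(2) - Δ_1) = 30.
Solving the tridiagonal system: M_0 = 87/2, M_1 = -39, M_2 = 69/2.
On [1, 2], S'(x) = b_1 + 2c_1·(x - 1) + 3d_1·(x - 1)² with b_1 = Δ_1 - h_1(2M_1 + M_2)/6 = -3/4, c_1 = M_1/2 = -39/2, d_1 = (M_2 - M_1)/(6h_1) = 49/4. So S'(1) = -3/4.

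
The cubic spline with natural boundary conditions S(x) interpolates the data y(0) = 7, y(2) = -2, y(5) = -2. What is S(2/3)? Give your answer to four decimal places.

3.4667

Let M_i = S''(x_i). Step sizes h_i = 2, 3; slopes of the chords Δ_i = (y_(i+1) - y_i)/h_i = -9/2, 0.
  2·M_0 + 10·M_1 + 3·M_2 = 6(Δ_1 - Δ_0) = 27
Natural end conditions: M_0 = M_2 = 0.
Solving the tridiagonal system: M_0 = 0, M_1 = 27/10, M_2 = 0.
On [0, 2], S(x) = 7 - 27/5·x + 0·x² + 9/40·x³.
With x = 2/3: S(2/3) = 52/15.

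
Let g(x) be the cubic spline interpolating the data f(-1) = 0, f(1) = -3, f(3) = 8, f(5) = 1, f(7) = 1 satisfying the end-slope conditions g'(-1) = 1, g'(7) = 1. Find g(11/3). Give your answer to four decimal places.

Put m_i = g'' at the i-th knot. Here h = (2, 2, 2, 2) and Δ = (-3/2, 11/2, -7/2, 0), so the interior equations h_(i-1)·m_(i-1) + 2(h_(i-1)+h_i)·m_i + h_i·m_(i+1) = 6(Δ_i − Δ_(i-1)) read
  2·m_0 + 8·m_1 + 2·m_2 = 6(Δ_1 - Δ_0) = 42
  2·m_1 + 8·m_2 + 2·m_3 = 6(Δ_2 - Δ_1) = -54
  2·m_2 + 8·m_3 + 2·m_4 = 6(Δ_3 - Δ_2) = 21
Clamped end conditions give two more equations: 2h_0·m_0 + h_0·m_1 = 6(Δ_0 - g'(-1)) = -15 and h_3·m_3 + 2h_3·m_4 = 6(g'(7) - Δ_3) = 6.
Solving the tridiagonal system: m_0 = -141/16, m_1 = 81/8, m_2 = -171/16, m_3 = 45/8, m_4 = -21/16.
On [3, 5], g(x) = 8 + 7/4·(x - 3) - 171/32·(x - 3)² + 87/64·(x - 3)³.
With (x - 3) = 2/3: g(11/3) = 259/36.

7.1944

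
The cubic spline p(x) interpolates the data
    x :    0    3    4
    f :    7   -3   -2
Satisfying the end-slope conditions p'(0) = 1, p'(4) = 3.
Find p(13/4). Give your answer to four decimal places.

With M_i denoting the second derivative at x_i, h_i = 3, 1, and Δ_i = (y_(i+1) − y_i)/h_i = -10/3, 1:
  3·M_0 + 8·M_1 + 1·M_2 = 6(Δ_1 - Δ_0) = 26
Clamped end conditions give two more equations: 2h_0·M_0 + h_0·M_1 = 6(Δ_0 - p'(0)) = -26 and h_1·M_1 + 2h_1·M_2 = 6(p'(4) - Δ_1) = 12.
Solving the tridiagonal system: M_0 = -85/12, M_1 = 11/2, M_2 = 13/4.
On [3, 4], p(x) = -3 - 11/8·(x - 3) + 11/4·(x - 3)² - 3/8·(x - 3)³.
With (x - 3) = 1/4: p(13/4) = -1627/512.

-3.1777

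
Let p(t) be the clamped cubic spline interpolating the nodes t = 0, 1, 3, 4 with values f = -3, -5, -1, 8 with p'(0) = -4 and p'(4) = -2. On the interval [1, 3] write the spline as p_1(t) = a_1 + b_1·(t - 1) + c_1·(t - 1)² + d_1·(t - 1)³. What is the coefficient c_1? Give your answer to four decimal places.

Put M_i = p'' at the i-th knot. Here h = (1, 2, 1) and Δ = (-2, 2, 9), so the interior equations h_(i-1)·M_(i-1) + 2(h_(i-1)+h_i)·M_i + h_i·M_(i+1) = 6(Δ_i − Δ_(i-1)) read
  1·M_0 + 6·M_1 + 2·M_2 = 6(Δ_1 - Δ_0) = 24
  2·M_1 + 6·M_2 + 1·M_3 = 6(Δ_2 - Δ_1) = 42
Clamped end conditions give two more equations: 2h_0·M_0 + h_0·M_1 = 6(Δ_0 - p'(0)) = 12 and h_2·M_2 + 2h_2·M_3 = 6(p'(4) - Δ_2) = -66.
Forward elimination and back-substitution give M_0 = 244/35, M_1 = -68/35, M_2 = 502/35, M_3 = -1406/35.
On [1, 3], with p_1(t) = a_1 + b_1·(t - 1) + c_1·(t - 1)² + d_1·(t - 1)³: c_1 = M_1/2 = -34/35, d_1 = (M_2 - M_1)/(6h_1) = 19/14, b_1 = Δ_1 - h_1(2M_1 + M_2)/6 = -52/35.

-0.9714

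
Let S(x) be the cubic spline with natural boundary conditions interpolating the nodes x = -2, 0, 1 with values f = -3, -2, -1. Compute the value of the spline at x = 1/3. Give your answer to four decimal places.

-1.6975

Write M_i for S''(x_i). With h_i = 2, 1 and divided differences Δ_i = 1/2, 1, the continuity of S' gives the tridiagonal system
  2·M_0 + 6·M_1 + 1·M_2 = 6(Δ_1 - Δ_0) = 3
Natural end conditions: M_0 = M_2 = 0.
Forward elimination and back-substitution give M_0 = 0, M_1 = 1/2, M_2 = 0.
On [0, 1], S(x) = -2 + 5/6·x + 1/4·x² - 1/12·x³.
With x = 1/3: S(1/3) = -275/162.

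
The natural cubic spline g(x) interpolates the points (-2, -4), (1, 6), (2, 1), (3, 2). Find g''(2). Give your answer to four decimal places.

Let M_i = g''(x_i). Step sizes h_i = 3, 1, 1; slopes of the chords Δ_i = (y_(i+1) - y_i)/h_i = 10/3, -5, 1.
  3·M_0 + 8·M_1 + 1·M_2 = 6(Δ_1 - Δ_0) = -50
  1·M_1 + 4·M_2 + 1·M_3 = 6(Δ_2 - Δ_1) = 36
Natural end conditions: M_0 = M_3 = 0.
Solving: M_0 = 0, M_1 = -236/31, M_2 = 338/31, M_3 = 0.

10.9032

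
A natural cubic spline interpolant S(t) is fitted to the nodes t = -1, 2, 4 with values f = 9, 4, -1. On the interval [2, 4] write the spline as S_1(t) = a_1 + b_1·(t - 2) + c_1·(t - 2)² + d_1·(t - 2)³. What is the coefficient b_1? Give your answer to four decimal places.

Let M_i = S''(x_i). Step sizes h_i = 3, 2; slopes of the chords Δ_i = (y_(i+1) - y_i)/h_i = -5/3, -5/2.
  3·M_0 + 10·M_1 + 2·M_2 = 6(Δ_1 - Δ_0) = -5
Natural end conditions: M_0 = M_2 = 0.
Solving: M_0 = 0, M_1 = -1/2, M_2 = 0.
On [2, 4], with S_1(t) = a_1 + b_1·(t - 2) + c_1·(t - 2)² + d_1·(t - 2)³: c_1 = M_1/2 = -1/4, d_1 = (M_2 - M_1)/(6h_1) = 1/24, b_1 = Δ_1 - h_1(2M_1 + M_2)/6 = -13/6.

-2.1667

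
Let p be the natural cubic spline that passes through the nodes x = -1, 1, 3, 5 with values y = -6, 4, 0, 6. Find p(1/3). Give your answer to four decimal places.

Write M_i for p''(x_i). With h_i = 2, 2, 2 and divided differences Δ_i = 5, -2, 3, the continuity of p' gives the tridiagonal system
  2·M_0 + 8·M_1 + 2·M_2 = 6(Δ_1 - Δ_0) = -42
  2·M_1 + 8·M_2 + 2·M_3 = 6(Δ_2 - Δ_1) = 30
Natural end conditions: M_0 = M_3 = 0.
Hence M_0 = 0, M_1 = -33/5, M_2 = 27/5, M_3 = 0.
On [-1, 1], p(x) = -6 + 36/5·(x + 1) + 0·(x + 1)² - 11/20·(x + 1)³.
With (x + 1) = 4/3: p(1/3) = 62/27.

2.2963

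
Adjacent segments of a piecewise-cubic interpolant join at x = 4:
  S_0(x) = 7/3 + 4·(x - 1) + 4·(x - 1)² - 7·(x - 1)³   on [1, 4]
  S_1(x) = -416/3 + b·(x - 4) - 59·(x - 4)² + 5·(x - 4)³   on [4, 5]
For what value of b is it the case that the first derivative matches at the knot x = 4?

S_0'(x) = 4 + 8·(x - 1) - 21·(x - 1)², so S_0'(4) = -161. On the right, S_1'(4) = b, so b = -161.

-161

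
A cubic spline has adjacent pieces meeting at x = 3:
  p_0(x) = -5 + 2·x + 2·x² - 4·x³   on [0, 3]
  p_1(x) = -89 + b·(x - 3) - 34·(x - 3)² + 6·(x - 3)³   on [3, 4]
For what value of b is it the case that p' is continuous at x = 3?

p_0'(x) = 2 + 4·x - 12·x², so p_0'(3) = -94. On the right, p_1'(3) = b, so b = -94.

-94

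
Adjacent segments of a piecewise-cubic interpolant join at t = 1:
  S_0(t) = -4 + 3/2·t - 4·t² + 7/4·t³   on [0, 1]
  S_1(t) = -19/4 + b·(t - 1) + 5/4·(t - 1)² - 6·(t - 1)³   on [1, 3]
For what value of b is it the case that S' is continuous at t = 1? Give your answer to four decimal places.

-1.2500

S_0'(t) = 3/2 - 8·t + 21/4·t², so S_0'(1) = -5/4. On the right, S_1'(1) = b, so b = -5/4.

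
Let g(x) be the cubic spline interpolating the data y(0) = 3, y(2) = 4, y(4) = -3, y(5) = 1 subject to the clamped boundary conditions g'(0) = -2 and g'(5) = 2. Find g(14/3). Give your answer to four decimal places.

-0.1884

With σ_i denoting the second derivative at x_i, h_i = 2, 2, 1, and Δ_i = (y_(i+1) − y_i)/h_i = 1/2, -7/2, 4:
  2·σ_0 + 8·σ_1 + 2·σ_2 = 6(Δ_1 - Δ_0) = -24
  2·σ_1 + 6·σ_2 + 1·σ_3 = 6(Δ_2 - Δ_1) = 45
Clamped end conditions give two more equations: 2h_0·σ_0 + h_0·σ_1 = 6(Δ_0 - g'(0)) = 15 and h_2·σ_2 + 2h_2·σ_3 = 6(g'(5) - Δ_2) = -12.
Hence σ_0 = 178/23, σ_1 = -367/46, σ_2 = 280/23, σ_3 = -278/23.
On [4, 5], g(x) = -3 + 45/23·(x - 4) + 140/23·(x - 4)² - 93/23·(x - 4)³.
With (x - 4) = 2/3: g(14/3) = -13/69.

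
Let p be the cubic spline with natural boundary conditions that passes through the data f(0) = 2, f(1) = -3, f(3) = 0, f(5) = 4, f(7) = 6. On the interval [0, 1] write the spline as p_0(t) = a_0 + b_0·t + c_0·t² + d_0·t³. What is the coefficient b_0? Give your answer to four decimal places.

-6.1524

Let M_i = p''(x_i). Step sizes h_i = 1, 2, 2, 2; slopes of the chords Δ_i = (y_(i+1) - y_i)/h_i = -5, 3/2, 2, 1.
  1·M_0 + 6·M_1 + 2·M_2 = 6(Δ_1 - Δ_0) = 39
  2·M_1 + 8·M_2 + 2·M_3 = 6(Δ_2 - Δ_1) = 3
  2·M_2 + 8·M_3 + 2·M_4 = 6(Δ_3 - Δ_2) = -6
Natural end conditions: M_0 = M_4 = 0.
Forward elimination and back-substitution give M_0 = 0, M_1 = 567/82, M_2 = -51/41, M_3 = -18/41, M_4 = 0.
On [0, 1], with p_0(t) = a_0 + b_0·t + c_0·t² + d_0·t³: c_0 = M_0/2 = 0, d_0 = (M_1 - M_0)/(6h_0) = 189/164, b_0 = Δ_0 - h_0(2M_0 + M_1)/6 = -1009/164.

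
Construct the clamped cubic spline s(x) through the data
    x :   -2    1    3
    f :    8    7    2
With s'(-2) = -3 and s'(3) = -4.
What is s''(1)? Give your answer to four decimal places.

-2.2000

Put M_i = s'' at the i-th knot. Here h = (3, 2) and Δ = (-1/3, -5/2), so the interior equations h_(i-1)·M_(i-1) + 2(h_(i-1)+h_i)·M_i + h_i·M_(i+1) = 6(Δ_i − Δ_(i-1)) read
  3·M_0 + 10·M_1 + 2·M_2 = 6(Δ_1 - Δ_0) = -13
Clamped end conditions give two more equations: 2h_0·M_0 + h_0·M_1 = 6(Δ_0 - s'(-2)) = 16 and h_1·M_1 + 2h_1·M_2 = 6(s'(3) - Δ_1) = -9.
Solving the tridiagonal system: M_0 = 113/30, M_1 = -11/5, M_2 = -23/20.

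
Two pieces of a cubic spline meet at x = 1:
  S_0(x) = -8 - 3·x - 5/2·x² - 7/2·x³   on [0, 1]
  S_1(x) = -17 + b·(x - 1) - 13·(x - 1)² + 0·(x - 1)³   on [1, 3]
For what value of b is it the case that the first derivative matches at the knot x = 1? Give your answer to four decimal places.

-18.5000

S_0'(x) = -3 - 5·x - 21/2·x², so S_0'(1) = -37/2. On the right, S_1'(1) = b, so b = -37/2.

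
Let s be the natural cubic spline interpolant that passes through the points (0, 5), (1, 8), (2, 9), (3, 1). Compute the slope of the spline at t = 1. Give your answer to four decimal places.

Let M_i = s''(x_i). Step sizes h_i = 1, 1, 1; slopes of the chords Δ_i = (y_(i+1) - y_i)/h_i = 3, 1, -8.
  1·M_0 + 4·M_1 + 1·M_2 = 6(Δ_1 - Δ_0) = -12
  1·M_1 + 4·M_2 + 1·M_3 = 6(Δ_2 - Δ_1) = -54
Natural end conditions: M_0 = M_3 = 0.
Solving the tridiagonal system: M_0 = 0, M_1 = 2/5, M_2 = -68/5, M_3 = 0.
On [1, 2], s'(t) = b_1 + 2c_1·(t - 1) + 3d_1·(t - 1)² with b_1 = Δ_1 - h_1(2M_1 + M_2)/6 = 47/15, c_1 = M_1/2 = 1/5, d_1 = (M_2 - M_1)/(6h_1) = -7/3. So s'(1) = 47/15.

3.1333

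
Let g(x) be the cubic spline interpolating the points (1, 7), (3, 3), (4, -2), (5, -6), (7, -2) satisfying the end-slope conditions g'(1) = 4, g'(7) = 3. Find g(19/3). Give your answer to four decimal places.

Put σ_i = g'' at the i-th knot. Here h = (2, 1, 1, 2) and Δ = (-2, -5, -4, 2), so the interior equations h_(i-1)·σ_(i-1) + 2(h_(i-1)+h_i)·σ_i + h_i·σ_(i+1) = 6(Δ_i − Δ_(i-1)) read
  2·σ_0 + 6·σ_1 + 1·σ_2 = 6(Δ_1 - Δ_0) = -18
  1·σ_1 + 4·σ_2 + 1·σ_3 = 6(Δ_2 - Δ_1) = 6
  1·σ_2 + 6·σ_3 + 2·σ_4 = 6(Δ_3 - Δ_2) = 36
Clamped end conditions give two more equations: 2h_0·σ_0 + h_0·σ_1 = 6(Δ_0 - g'(1)) = -36 and h_3·σ_3 + 2h_3·σ_4 = 6(g'(7) - Δ_3) = 6.
Forward elimination and back-substitution give σ_0 = -541/60, σ_1 = 1/30, σ_2 = -1/6, σ_3 = 199/30, σ_4 = -109/60.
On [5, 7], g(x) = -6 - 109/60·(x - 5) + 199/60·(x - 5)² - 169/240·(x - 5)³.
With (x - 5) = 4/3: g(19/3) = -1699/405.

-4.1951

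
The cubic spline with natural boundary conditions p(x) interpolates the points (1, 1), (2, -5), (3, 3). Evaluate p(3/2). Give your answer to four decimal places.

Write σ_i for p''(x_i). With h_i = 1, 1 and divided differences Δ_i = -6, 8, the continuity of p' gives the tridiagonal system
  1·σ_0 + 4·σ_1 + 1·σ_2 = 6(Δ_1 - Δ_0) = 84
Natural end conditions: σ_0 = σ_2 = 0.
Solving the tridiagonal system: σ_0 = 0, σ_1 = 21, σ_2 = 0.
On [1, 2], p(x) = 1 - 19/2·(x - 1) + 0·(x - 1)² + 7/2·(x - 1)³.
With (x - 1) = 1/2: p(3/2) = -53/16.

-3.3125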